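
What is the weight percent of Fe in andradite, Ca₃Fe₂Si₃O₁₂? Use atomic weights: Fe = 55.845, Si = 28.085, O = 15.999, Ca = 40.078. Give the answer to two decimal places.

M(Ca₃Fe₂Si₃O₁₂) = 508.167 g/mol.
Fe contributes 2 × 55.845 = 111.690 g per mole.
111.690/508.167 = 0.2198 → 21.98%.

21.98 weight percent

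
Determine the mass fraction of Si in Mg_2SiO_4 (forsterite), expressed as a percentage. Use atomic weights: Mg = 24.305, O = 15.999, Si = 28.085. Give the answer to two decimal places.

Molar mass of Mg_2SiO_4: 2*24.305 + 1*28.085 + 4*15.999 = 140.691 g/mol.
Mass of Si per formula unit: 1 × 28.085 = 28.085 g.
Weight fraction Si = 28.085 / 140.691 = 0.1996.

19.96 mass %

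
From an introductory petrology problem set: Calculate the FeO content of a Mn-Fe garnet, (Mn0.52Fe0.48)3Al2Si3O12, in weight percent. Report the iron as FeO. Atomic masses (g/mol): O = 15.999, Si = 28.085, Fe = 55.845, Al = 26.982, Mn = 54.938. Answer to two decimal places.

M((Mn0.52Fe0.48)3Al2Si3O12) = 496.327 g/mol; M(FeO) = 71.844 g/mol.
Moles FeO per formula unit = 1.44 Fe ÷ 1 = 1.4400.
FeO fraction = (1.4400 × 71.844) / 496.327 = 103.455/496.327 = 0.2084.

20.84 wt%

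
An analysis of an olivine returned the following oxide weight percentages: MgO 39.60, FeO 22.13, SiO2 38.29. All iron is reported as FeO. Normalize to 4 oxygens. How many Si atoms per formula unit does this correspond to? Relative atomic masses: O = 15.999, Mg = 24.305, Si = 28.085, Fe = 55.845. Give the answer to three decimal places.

MgO (M=40.304): mol = 0.98253; Mg = 0.98253, O = 0.98253.
FeO (M=71.844): mol = 0.30803; Fe = 0.30803, O = 0.30803.
SiO2 (M=60.083): mol = 0.63729; Si = 0.63729, O = 1.27458.
ΣO = 2.56514; factor = 4/ΣO = 1.55937.
Si apfu = 0.63729 × 1.55937 = 0.994.

0.994 Si apfu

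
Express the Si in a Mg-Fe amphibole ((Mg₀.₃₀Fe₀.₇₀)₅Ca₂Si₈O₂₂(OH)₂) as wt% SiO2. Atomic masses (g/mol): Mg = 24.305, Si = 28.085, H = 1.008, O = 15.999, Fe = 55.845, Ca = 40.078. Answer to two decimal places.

Molar mass of (Mg₀.₃₀Fe₀.₇₀)₅Ca₂Si₈O₂₂(OH)₂ = 1.50×24.305 + 3.50×55.845 + 2×40.078 + 8×28.085 + 24×15.999 + 2×1.008 = 922.743 g/mol.
Each formula unit contains 8 Si, equivalent to 8/1 = 8.0000 mol SiO2.
M(SiO2) = 1×28.085 + 2×15.999 = 60.083 g/mol.
Mass of SiO2 per formula unit = 8.0000 × 60.083 = 480.664 g.
SiO2 wt% = 480.664 / 922.743 × 100 = 52.09%.

52.09 wt%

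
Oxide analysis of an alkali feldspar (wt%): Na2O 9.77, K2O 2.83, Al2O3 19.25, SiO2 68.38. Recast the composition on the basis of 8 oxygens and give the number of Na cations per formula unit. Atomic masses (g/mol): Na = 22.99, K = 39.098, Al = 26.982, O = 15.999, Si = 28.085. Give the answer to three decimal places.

Na2O: 9.77/61.979 = 0.15763 mol → 0.31526 mol Na, 0.15763 mol O.
K2O: 2.83/94.195 = 0.03004 mol → 0.06008 mol K, 0.03004 mol O.
Al2O3: 19.25/101.961 = 0.18880 mol → 0.37760 mol Al, 0.56640 mol O.
SiO2: 68.38/60.083 = 1.13809 mol → 1.13809 mol Si, 2.27618 mol O.
Total oxygen = 3.03025 mol. Normalization factor = 8/3.03025 = 2.64005.
Na per 8 O = 0.31526 × 2.64005 = 0.832.

0.832 Na apfu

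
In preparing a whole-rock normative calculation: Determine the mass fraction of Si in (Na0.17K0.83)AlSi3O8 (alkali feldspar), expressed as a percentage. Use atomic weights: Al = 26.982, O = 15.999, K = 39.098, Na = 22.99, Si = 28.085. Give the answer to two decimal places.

M((Na0.17K0.83)AlSi3O8) = 275.589 g/mol.
Si contributes 3 × 28.085 = 84.255 g per mole.
84.255/275.589 = 0.3057 → 30.57%.

30.57 mass %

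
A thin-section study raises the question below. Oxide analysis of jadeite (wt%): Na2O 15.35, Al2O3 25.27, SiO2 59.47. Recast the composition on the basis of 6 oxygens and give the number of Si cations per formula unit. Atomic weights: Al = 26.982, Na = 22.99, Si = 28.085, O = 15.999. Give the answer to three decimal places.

Na2O (M=61.979): mol = 0.24766; Na = 0.49532, O = 0.24766.
Al2O3 (M=101.961): mol = 0.24784; Al = 0.49568, O = 0.74352.
SiO2 (M=60.083): mol = 0.98980; Si = 0.98980, O = 1.97960.
ΣO = 2.97078; factor = 6/ΣO = 2.01967.
Si apfu = 0.98980 × 2.01967 = 1.999.

1.999 Si apfu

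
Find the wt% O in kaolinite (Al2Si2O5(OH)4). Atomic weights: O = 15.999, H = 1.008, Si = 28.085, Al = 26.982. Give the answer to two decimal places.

Formula mass = 2*26.982 + 2*28.085 + 9*15.999 + 4*1.008 = 258.157 g/mol, of which 143.991 g is O.
So O makes up 143.991/258.157 = 0.5578 of the mass, i.e. 55.78%.

55.78 weight percent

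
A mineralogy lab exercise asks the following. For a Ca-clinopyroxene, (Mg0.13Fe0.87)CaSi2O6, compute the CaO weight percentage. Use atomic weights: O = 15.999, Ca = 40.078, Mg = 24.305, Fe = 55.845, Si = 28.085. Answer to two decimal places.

22.98 wt%

Formula mass = 243.987 g/mol.
1 Ca → 1.0000 mol CaO per formula unit; M(CaO) = 56.077, so CaO mass = 56.077 g.
56.077/243.987 × 100 = 22.98 wt%.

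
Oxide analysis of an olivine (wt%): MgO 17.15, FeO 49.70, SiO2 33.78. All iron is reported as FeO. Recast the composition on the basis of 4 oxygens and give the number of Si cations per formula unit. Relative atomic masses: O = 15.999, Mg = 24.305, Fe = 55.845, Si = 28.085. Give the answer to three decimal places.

MgO: 17.15/40.304 = 0.42552 mol → 0.42552 mol Mg, 0.42552 mol O.
FeO: 49.70/71.844 = 0.69178 mol → 0.69178 mol Fe, 0.69178 mol O.
SiO2: 33.78/60.083 = 0.56222 mol → 0.56222 mol Si, 1.12444 mol O.
Total oxygen = 2.24174 mol. Normalization factor = 4/2.24174 = 1.78433.
Si per 4 O = 0.56222 × 1.78433 = 1.003.

1.003 Si apfu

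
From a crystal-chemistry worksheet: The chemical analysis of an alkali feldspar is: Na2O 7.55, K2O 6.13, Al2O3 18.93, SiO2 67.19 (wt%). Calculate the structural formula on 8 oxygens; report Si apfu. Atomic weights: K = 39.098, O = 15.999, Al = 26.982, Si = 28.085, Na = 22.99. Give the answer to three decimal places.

7.55 wt% Na2O ÷ 61.979 g/mol = 0.12182 mol, giving 0.24364 Na and 0.12182 O.
6.13 wt% K2O ÷ 94.195 g/mol = 0.06508 mol, giving 0.13016 K and 0.06508 O.
18.93 wt% Al2O3 ÷ 101.961 g/mol = 0.18566 mol, giving 0.37132 Al and 0.55698 O.
67.19 wt% SiO2 ÷ 60.083 g/mol = 1.11829 mol, giving 1.11829 Si and 2.23658 O.
Oxygen sums to 2.98046; scaling by 8/2.98046 = 2.68415 puts the formula on 8 O.
Si: 1.11829 × 2.68415 = 3.002 atoms per formula unit.

3.002 Si apfu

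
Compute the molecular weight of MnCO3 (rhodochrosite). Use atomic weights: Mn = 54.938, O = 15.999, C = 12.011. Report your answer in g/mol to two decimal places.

114.95 g/mol

The formula mass is the sum 1*54.938 + 1*12.011 + 3*15.999.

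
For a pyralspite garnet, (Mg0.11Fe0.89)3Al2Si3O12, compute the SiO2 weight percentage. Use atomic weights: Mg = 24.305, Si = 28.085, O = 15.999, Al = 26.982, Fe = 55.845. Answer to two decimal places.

Molar mass of (Mg0.11Fe0.89)3Al2Si3O12 = 0.33×24.305 + 2.67×55.845 + 2×26.982 + 3×28.085 + 12×15.999 = 487.334 g/mol.
Each formula unit contains 3 Si, equivalent to 3/1 = 3.0000 mol SiO2.
M(SiO2) = 1×28.085 + 2×15.999 = 60.083 g/mol.
Mass of SiO2 per formula unit = 3.0000 × 60.083 = 180.249 g.
SiO2 wt% = 180.249 / 487.334 × 100 = 36.99%.

36.99 wt%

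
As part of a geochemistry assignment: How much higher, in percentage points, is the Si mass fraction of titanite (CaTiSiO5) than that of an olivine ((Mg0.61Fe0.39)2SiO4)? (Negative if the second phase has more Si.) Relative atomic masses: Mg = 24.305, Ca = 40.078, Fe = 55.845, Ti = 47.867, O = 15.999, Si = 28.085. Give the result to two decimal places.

First mineral: 28.085 g Si in 196.025 g formula = 14.33 wt% Si.
Second mineral: 28.085 g Si in 165.292 g formula = 16.99 wt% Si.
14.33% − 16.99% gives a difference of -2.66 percentage points.

-2.66 percentage points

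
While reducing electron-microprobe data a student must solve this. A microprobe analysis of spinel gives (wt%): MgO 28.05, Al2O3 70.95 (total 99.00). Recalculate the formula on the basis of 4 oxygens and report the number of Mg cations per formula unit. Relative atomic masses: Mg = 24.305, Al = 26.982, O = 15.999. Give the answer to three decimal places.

1.000 Mg apfu

MgO: 28.05/40.304 = 0.69596 mol → 0.69596 mol Mg, 0.69596 mol O.
Al2O3: 70.95/101.961 = 0.69585 mol → 1.39170 mol Al, 2.08755 mol O.
Total oxygen = 2.78351 mol. Normalization factor = 4/2.78351 = 1.43703.
Mg per 4 O = 0.69596 × 1.43703 = 1.000.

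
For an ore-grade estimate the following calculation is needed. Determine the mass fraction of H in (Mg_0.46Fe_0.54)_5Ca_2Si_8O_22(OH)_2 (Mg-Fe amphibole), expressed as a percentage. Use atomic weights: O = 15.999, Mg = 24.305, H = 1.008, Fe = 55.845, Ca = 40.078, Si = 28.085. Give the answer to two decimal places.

0.22 mass %

Molar mass of (Mg_0.46Fe_0.54)_5Ca_2Si_8O_22(OH)_2: 2.30·24.305 + 2.70·55.845 + 2·40.078 + 8·28.085 + 24·15.999 + 2·1.008 = 897.511 g/mol.
Mass of H per formula unit: 2 × 1.008 = 2.016 g.
Weight fraction H = 2.016 / 897.511 = 0.0022.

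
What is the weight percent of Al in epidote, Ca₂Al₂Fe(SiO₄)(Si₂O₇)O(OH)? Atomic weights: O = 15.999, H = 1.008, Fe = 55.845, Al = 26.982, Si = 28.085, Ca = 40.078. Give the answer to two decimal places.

Molar mass of Ca₂Al₂Fe(SiO₄)(Si₂O₇)O(OH): 2×40.078 + 2×26.982 + 1×55.845 + 3×28.085 + 13×15.999 + 1×1.008 = 483.215 g/mol.
Mass of Al per formula unit: 2 × 26.982 = 53.964 g.
Weight fraction Al = 53.964 / 483.215 = 0.1117.

11.17 wt%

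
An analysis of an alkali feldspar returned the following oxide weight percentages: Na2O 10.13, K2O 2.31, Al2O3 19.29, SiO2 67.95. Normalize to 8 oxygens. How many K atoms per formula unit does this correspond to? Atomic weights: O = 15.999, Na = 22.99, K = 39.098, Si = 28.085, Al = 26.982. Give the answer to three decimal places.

0.130 K apfu

Na2O (M=61.979): mol = 0.16344; Na = 0.32688, O = 0.16344.
K2O (M=94.195): mol = 0.02452; K = 0.04904, O = 0.02452.
Al2O3 (M=101.961): mol = 0.18919; Al = 0.37838, O = 0.56757.
SiO2 (M=60.083): mol = 1.13094; Si = 1.13094, O = 2.26188.
ΣO = 3.01741; factor = 8/ΣO = 2.65128.
K apfu = 0.04904 × 2.65128 = 0.130.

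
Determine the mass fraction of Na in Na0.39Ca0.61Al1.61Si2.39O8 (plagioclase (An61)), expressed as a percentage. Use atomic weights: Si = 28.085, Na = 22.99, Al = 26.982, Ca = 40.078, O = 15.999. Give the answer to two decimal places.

M(Na0.39Ca0.61Al1.61Si2.39O8) = 271.970 g/mol.
Na contributes 0.39 × 22.99 = 8.966 g per mole.
8.966/271.970 = 0.0330 → 3.30%.

3.30 wt%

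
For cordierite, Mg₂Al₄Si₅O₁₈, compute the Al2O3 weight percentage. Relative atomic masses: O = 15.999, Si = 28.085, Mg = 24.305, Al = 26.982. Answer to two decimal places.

M(Mg₂Al₄Si₅O₁₈) = 584.945 g/mol; M(Al2O3) = 101.961 g/mol.
Moles Al2O3 per formula unit = 4 Al ÷ 2 = 2.0000.
Al2O3 fraction = (2.0000 × 101.961) / 584.945 = 203.922/584.945 = 0.3486.

34.86 wt%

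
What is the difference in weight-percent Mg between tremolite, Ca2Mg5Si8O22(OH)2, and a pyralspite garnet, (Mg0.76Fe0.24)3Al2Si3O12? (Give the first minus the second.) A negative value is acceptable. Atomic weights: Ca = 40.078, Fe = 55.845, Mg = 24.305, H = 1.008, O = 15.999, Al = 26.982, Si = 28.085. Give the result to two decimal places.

1.95 percentage points

Mg in Ca2Mg5Si8O22(OH)2: molar mass 812.353 g/mol; 5×24.305 = 121.525 g → 14.96 wt%.
Mg in (Mg0.76Fe0.24)3Al2Si3O12: molar mass 425.831 g/mol; 2.28×24.305 = 55.415 g → 13.01 wt%.
Difference = 14.96 − 13.01 = 1.95 percentage points.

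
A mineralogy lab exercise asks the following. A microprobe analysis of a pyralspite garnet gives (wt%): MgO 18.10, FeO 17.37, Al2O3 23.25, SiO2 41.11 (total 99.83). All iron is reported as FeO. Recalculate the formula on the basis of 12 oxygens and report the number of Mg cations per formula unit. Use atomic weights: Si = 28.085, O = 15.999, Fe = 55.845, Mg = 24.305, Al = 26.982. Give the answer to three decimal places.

18.10 wt% MgO ÷ 40.304 g/mol = 0.44909 mol, giving 0.44909 Mg and 0.44909 O.
17.37 wt% FeO ÷ 71.844 g/mol = 0.24177 mol, giving 0.24177 Fe and 0.24177 O.
23.25 wt% Al2O3 ÷ 101.961 g/mol = 0.22803 mol, giving 0.45606 Al and 0.68409 O.
41.11 wt% SiO2 ÷ 60.083 g/mol = 0.68422 mol, giving 0.68422 Si and 1.36844 O.
Oxygen sums to 2.74339; scaling by 12/2.74339 = 4.37415 puts the formula on 12 O.
Mg: 0.44909 × 4.37415 = 1.964 atoms per formula unit.

1.964 Mg apfu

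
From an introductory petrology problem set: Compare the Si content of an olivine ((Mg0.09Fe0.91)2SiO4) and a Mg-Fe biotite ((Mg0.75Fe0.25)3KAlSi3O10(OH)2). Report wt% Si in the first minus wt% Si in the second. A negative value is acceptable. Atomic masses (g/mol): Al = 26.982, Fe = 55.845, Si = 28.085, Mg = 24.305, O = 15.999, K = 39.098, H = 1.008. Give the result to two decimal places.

-4.93 percentage points

Si in (Mg0.09Fe0.91)2SiO4: molar mass 198.094 g/mol; 1×28.085 = 28.085 g → 14.18 wt%.
Si in (Mg0.75Fe0.25)3KAlSi3O10(OH)2: molar mass 440.909 g/mol; 3×28.085 = 84.255 g → 19.11 wt%.
Difference = 14.18 − 19.11 = -4.93 percentage points.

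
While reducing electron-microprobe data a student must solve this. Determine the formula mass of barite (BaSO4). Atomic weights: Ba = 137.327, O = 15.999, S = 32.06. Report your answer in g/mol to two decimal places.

Ba: 1 × 137.327 = 137.3270
S: 1 × 32.06 = 32.0600
O: 4 × 15.999 = 63.9960
Summing the contributions gives the formula mass.

233.38 g/mol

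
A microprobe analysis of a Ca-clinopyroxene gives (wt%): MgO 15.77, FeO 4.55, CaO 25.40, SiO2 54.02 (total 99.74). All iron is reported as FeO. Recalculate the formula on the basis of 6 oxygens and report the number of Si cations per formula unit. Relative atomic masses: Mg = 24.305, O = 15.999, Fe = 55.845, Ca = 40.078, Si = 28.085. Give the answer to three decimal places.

15.77 wt% MgO ÷ 40.304 g/mol = 0.39128 mol, giving 0.39128 Mg and 0.39128 O.
4.55 wt% FeO ÷ 71.844 g/mol = 0.06333 mol, giving 0.06333 Fe and 0.06333 O.
25.40 wt% CaO ÷ 56.077 g/mol = 0.45295 mol, giving 0.45295 Ca and 0.45295 O.
54.02 wt% SiO2 ÷ 60.083 g/mol = 0.89909 mol, giving 0.89909 Si and 1.79818 O.
Oxygen sums to 2.70574; scaling by 6/2.70574 = 2.21751 puts the formula on 6 O.
Si: 0.89909 × 2.21751 = 1.994 atoms per formula unit.

1.994 Si apfu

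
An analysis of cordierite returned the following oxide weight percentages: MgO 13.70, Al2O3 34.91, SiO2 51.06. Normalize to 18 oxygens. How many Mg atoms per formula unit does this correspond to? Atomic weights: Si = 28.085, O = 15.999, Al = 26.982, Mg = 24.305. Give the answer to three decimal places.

1.995 Mg apfu

MgO: 13.70/40.304 = 0.33992 mol → 0.33992 mol Mg, 0.33992 mol O.
Al2O3: 34.91/101.961 = 0.34239 mol → 0.68478 mol Al, 1.02717 mol O.
SiO2: 51.06/60.083 = 0.84982 mol → 0.84982 mol Si, 1.69964 mol O.
Total oxygen = 3.06673 mol. Normalization factor = 18/3.06673 = 5.86944.
Mg per 18 O = 0.33992 × 5.86944 = 1.995.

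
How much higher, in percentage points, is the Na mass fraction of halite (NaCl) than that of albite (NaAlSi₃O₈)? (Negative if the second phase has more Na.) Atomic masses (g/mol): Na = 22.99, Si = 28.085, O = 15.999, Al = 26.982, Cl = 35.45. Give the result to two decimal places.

M(NaCl) = 58.440 g/mol, so wt% Na = 22.990/58.440 × 100 = 39.34%.
M(NaAlSi₃O₈) = 262.219 g/mol, so wt% Na = 22.990/262.219 × 100 = 8.77%.
39.34 − 8.77 = 30.57 pp.

30.57 percentage points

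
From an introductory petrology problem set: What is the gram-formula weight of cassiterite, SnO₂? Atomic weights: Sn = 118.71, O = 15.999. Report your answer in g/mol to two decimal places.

150.71 g/mol

M = 1(118.71) + 2(15.999)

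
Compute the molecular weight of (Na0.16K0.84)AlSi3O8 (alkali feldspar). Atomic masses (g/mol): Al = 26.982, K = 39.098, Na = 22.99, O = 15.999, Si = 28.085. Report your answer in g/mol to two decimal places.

275.75 g/mol

The formula mass is the sum 0.16×22.99 + 0.84×39.098 + 1×26.982 + 3×28.085 + 8×15.999.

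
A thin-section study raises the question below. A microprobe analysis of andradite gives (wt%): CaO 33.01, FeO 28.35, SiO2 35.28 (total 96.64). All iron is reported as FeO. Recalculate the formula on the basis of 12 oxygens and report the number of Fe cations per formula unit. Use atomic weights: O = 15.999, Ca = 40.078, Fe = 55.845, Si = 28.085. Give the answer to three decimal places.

2.195 Fe apfu

CaO (M=56.077): mol = 0.58865; Ca = 0.58865, O = 0.58865.
FeO (M=71.844): mol = 0.39460; Fe = 0.39460, O = 0.39460.
SiO2 (M=60.083): mol = 0.58719; Si = 0.58719, O = 1.17438.
ΣO = 2.15763; factor = 12/ΣO = 5.56166.
Fe apfu = 0.39460 × 5.56166 = 2.195.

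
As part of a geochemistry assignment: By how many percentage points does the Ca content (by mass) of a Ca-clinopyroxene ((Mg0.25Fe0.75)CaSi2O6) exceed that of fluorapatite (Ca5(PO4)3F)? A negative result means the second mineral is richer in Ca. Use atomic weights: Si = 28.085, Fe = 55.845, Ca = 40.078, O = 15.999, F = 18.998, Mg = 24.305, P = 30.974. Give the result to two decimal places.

Ca in (Mg0.25Fe0.75)CaSi2O6: molar mass 240.202 g/mol; 1×40.078 = 40.078 g → 16.69 wt%.
Ca in Ca5(PO4)3F: molar mass 504.298 g/mol; 5×40.078 = 200.390 g → 39.74 wt%.
Difference = 16.69 − 39.74 = -23.05 percentage points.

-23.05 percentage points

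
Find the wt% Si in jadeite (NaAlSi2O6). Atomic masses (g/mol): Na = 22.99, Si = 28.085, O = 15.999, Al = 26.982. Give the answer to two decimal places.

Formula mass = 1×22.99 + 1×26.982 + 2×28.085 + 6×15.999 = 202.136 g/mol, of which 56.170 g is Si.
So Si makes up 56.170/202.136 = 0.2779 of the mass, i.e. 27.79%.

27.79 wt%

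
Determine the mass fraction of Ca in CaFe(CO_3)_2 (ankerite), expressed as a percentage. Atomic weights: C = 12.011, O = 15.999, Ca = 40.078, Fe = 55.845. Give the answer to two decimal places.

18.56 wt%

Molar mass of CaFe(CO_3)_2: 1×40.078 + 1×55.845 + 2×12.011 + 6×15.999 = 215.939 g/mol.
Mass of Ca per formula unit: 1 × 40.078 = 40.078 g.
Weight fraction Ca = 40.078 / 215.939 = 0.1856.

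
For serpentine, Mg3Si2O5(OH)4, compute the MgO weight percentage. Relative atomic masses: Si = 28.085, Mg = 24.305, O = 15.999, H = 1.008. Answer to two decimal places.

M(Mg3Si2O5(OH)4) = 277.108 g/mol; M(MgO) = 40.304 g/mol.
Moles MgO per formula unit = 3 Mg ÷ 1 = 3.0000.
MgO fraction = (3.0000 × 40.304) / 277.108 = 120.912/277.108 = 0.4363.

43.63 wt%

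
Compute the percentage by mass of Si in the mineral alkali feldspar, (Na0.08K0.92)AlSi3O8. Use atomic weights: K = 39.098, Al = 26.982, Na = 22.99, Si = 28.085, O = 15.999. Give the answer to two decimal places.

M((Na0.08K0.92)AlSi3O8) = 277.038 g/mol.
Si contributes 3 × 28.085 = 84.255 g per mole.
84.255/277.038 = 0.3041 → 30.41%.

30.41 weight percent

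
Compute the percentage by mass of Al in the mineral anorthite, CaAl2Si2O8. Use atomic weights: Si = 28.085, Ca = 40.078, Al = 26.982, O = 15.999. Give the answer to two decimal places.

19.40 wt%

Molar mass of CaAl2Si2O8: 1*40.078 + 2*26.982 + 2*28.085 + 8*15.999 = 278.204 g/mol.
Mass of Al per formula unit: 2 × 26.982 = 53.964 g.
Weight fraction Al = 53.964 / 278.204 = 0.1940.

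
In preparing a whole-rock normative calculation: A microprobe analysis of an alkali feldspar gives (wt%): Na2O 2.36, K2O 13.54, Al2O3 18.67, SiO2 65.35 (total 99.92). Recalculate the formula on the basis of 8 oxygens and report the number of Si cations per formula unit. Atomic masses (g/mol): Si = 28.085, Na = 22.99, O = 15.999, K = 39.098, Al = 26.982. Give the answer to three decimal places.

Na2O: 2.36/61.979 = 0.03808 mol → 0.07616 mol Na, 0.03808 mol O.
K2O: 13.54/94.195 = 0.14374 mol → 0.28748 mol K, 0.14374 mol O.
Al2O3: 18.67/101.961 = 0.18311 mol → 0.36622 mol Al, 0.54933 mol O.
SiO2: 65.35/60.083 = 1.08766 mol → 1.08766 mol Si, 2.17532 mol O.
Total oxygen = 2.90647 mol. Normalization factor = 8/2.90647 = 2.75248.
Si per 8 O = 1.08766 × 2.75248 = 2.994.

2.994 Si apfu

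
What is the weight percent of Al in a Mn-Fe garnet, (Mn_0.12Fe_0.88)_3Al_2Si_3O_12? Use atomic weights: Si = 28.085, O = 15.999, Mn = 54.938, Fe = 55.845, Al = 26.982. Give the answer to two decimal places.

10.85 mass %

Molar mass of (Mn_0.12Fe_0.88)_3Al_2Si_3O_12: 0.36*54.938 + 2.64*55.845 + 2*26.982 + 3*28.085 + 12*15.999 = 497.415 g/mol.
Mass of Al per formula unit: 2 × 26.982 = 53.964 g.
Weight fraction Al = 53.964 / 497.415 = 0.1085.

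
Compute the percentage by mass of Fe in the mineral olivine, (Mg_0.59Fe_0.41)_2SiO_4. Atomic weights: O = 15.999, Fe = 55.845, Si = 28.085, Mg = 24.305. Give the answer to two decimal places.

27.49 mass %

M((Mg_0.59Fe_0.41)_2SiO_4) = 166.554 g/mol.
Fe contributes 0.82 × 55.845 = 45.793 g per mole.
45.793/166.554 = 0.2749 → 27.49%.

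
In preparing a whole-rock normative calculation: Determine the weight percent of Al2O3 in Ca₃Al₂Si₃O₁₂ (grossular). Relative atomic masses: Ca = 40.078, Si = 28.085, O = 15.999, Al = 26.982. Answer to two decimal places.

M(Ca₃Al₂Si₃O₁₂) = 450.441 g/mol; M(Al2O3) = 101.961 g/mol.
Moles Al2O3 per formula unit = 2 Al ÷ 2 = 1.0000.
Al2O3 fraction = (1.0000 × 101.961) / 450.441 = 101.961/450.441 = 0.2264.

22.64 wt%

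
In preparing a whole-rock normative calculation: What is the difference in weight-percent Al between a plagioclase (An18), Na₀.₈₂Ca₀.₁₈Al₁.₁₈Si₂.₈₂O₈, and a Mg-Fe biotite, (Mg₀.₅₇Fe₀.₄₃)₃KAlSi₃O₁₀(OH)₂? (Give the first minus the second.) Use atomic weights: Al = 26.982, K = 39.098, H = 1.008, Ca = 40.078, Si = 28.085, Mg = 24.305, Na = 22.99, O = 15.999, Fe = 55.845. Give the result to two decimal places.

6.12 percentage points

First mineral: 31.839 g Al in 265.096 g formula = 12.01 wt% Al.
Second mineral: 26.982 g Al in 457.941 g formula = 5.89 wt% Al.
12.01% − 5.89% gives a difference of 6.12 percentage points.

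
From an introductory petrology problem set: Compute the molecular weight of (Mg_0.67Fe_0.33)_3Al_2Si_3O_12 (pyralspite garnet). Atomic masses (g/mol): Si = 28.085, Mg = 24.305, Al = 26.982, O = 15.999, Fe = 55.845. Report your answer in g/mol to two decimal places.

434.35 g/mol

The formula mass is the sum 2.01(24.305) + 0.99(55.845) + 2(26.982) + 3(28.085) + 12(15.999).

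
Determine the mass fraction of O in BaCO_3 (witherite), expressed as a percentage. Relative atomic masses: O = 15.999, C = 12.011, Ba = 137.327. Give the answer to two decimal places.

M(BaCO_3) = 197.335 g/mol.
O contributes 3 × 15.999 = 47.997 g per mole.
47.997/197.335 = 0.2432 → 24.32%.

24.32 weight percent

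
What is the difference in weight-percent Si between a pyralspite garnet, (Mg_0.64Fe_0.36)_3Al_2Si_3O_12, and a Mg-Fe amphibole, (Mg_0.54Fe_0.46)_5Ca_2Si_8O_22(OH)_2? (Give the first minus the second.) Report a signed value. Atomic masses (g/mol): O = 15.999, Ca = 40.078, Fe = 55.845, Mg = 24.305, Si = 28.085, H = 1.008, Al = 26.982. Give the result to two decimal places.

Si in (Mg_0.64Fe_0.36)_3Al_2Si_3O_12: molar mass 437.185 g/mol; 3×28.085 = 84.255 g → 19.27 wt%.
Si in (Mg_0.54Fe_0.46)_5Ca_2Si_8O_22(OH)_2: molar mass 884.895 g/mol; 8×28.085 = 224.680 g → 25.39 wt%.
Difference = 19.27 − 25.39 = -6.12 percentage points.

-6.12 percentage points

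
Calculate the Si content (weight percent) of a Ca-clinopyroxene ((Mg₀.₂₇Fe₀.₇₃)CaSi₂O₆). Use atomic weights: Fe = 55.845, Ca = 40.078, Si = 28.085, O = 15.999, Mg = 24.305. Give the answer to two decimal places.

M((Mg₀.₂₇Fe₀.₇₃)CaSi₂O₆) = 239.571 g/mol.
Si contributes 2 × 28.085 = 56.170 g per mole.
56.170/239.571 = 0.2345 → 23.45%.

23.45 weight percent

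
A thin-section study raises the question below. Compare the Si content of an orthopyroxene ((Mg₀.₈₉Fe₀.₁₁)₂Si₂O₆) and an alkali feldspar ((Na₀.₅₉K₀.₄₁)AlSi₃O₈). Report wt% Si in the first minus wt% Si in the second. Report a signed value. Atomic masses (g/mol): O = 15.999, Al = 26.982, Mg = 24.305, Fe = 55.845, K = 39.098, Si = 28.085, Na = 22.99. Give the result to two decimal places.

Si in (Mg₀.₈₉Fe₀.₁₁)₂Si₂O₆: molar mass 207.713 g/mol; 2×28.085 = 56.170 g → 27.04 wt%.
Si in (Na₀.₅₉K₀.₄₁)AlSi₃O₈: molar mass 268.823 g/mol; 3×28.085 = 84.255 g → 31.34 wt%.
Difference = 27.04 − 31.34 = -4.30 percentage points.

-4.30 percentage points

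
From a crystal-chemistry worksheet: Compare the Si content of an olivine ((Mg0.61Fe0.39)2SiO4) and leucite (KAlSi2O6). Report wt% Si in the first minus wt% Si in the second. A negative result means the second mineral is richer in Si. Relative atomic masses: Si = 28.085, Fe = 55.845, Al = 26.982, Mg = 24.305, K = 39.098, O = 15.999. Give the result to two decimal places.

First mineral: 28.085 g Si in 165.292 g formula = 16.99 wt% Si.
Second mineral: 56.170 g Si in 218.244 g formula = 25.74 wt% Si.
16.99% − 25.74% gives a difference of -8.75 percentage points.

-8.75 percentage points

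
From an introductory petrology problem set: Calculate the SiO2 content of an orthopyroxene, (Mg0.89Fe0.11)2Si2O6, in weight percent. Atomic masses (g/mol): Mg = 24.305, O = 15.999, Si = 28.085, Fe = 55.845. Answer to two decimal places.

M((Mg0.89Fe0.11)2Si2O6) = 207.713 g/mol; M(SiO2) = 60.083 g/mol.
Moles SiO2 per formula unit = 2 Si ÷ 1 = 2.0000.
SiO2 fraction = (2.0000 × 60.083) / 207.713 = 120.166/207.713 = 0.5785.

57.85 wt%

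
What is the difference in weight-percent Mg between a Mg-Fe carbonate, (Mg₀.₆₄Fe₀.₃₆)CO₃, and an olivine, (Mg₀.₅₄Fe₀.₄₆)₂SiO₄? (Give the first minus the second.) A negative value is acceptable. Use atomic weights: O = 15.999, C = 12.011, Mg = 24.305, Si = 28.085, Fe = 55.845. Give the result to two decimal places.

0.79 percentage points

M((Mg₀.₆₄Fe₀.₃₆)CO₃) = 95.667 g/mol, so wt% Mg = 15.555/95.667 × 100 = 16.26%.
M((Mg₀.₅₄Fe₀.₄₆)₂SiO₄) = 169.708 g/mol, so wt% Mg = 26.249/169.708 × 100 = 15.47%.
16.26 − 15.47 = 0.79 pp.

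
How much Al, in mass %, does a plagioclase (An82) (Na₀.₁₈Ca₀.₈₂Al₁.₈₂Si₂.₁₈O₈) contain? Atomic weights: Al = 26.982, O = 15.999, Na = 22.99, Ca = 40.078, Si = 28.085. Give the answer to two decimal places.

Formula mass = 0.18·22.99 + 0.82·40.078 + 1.82·26.982 + 2.18·28.085 + 8·15.999 = 275.327 g/mol, of which 49.107 g is Al.
So Al makes up 49.107/275.327 = 0.1784 of the mass, i.e. 17.84%.

17.84 mass %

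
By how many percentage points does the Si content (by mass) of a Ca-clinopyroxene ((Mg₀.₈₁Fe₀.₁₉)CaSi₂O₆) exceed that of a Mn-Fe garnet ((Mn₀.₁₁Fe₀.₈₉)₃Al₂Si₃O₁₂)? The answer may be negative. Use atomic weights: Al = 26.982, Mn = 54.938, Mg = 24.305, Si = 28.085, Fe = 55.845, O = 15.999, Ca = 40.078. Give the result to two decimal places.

Si in (Mg₀.₈₁Fe₀.₁₉)CaSi₂O₆: molar mass 222.540 g/mol; 2×28.085 = 56.170 g → 25.24 wt%.
Si in (Mn₀.₁₁Fe₀.₈₉)₃Al₂Si₃O₁₂: molar mass 497.443 g/mol; 3×28.085 = 84.255 g → 16.94 wt%.
Difference = 25.24 − 16.94 = 8.30 percentage points.

8.30 percentage points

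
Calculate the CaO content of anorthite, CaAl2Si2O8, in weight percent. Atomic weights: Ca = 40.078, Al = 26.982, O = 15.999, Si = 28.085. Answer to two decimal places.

Formula mass = 278.204 g/mol.
1 Ca → 1.0000 mol CaO per formula unit; M(CaO) = 56.077, so CaO mass = 56.077 g.
56.077/278.204 × 100 = 20.16 wt%.

20.16 wt%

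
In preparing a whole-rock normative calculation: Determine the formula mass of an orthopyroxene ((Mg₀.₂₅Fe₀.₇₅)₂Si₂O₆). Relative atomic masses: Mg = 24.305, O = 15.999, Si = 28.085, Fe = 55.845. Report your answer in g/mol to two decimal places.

248.08 g/mol

M = 0.50×24.305 + 1.50×55.845 + 2×28.085 + 6×15.999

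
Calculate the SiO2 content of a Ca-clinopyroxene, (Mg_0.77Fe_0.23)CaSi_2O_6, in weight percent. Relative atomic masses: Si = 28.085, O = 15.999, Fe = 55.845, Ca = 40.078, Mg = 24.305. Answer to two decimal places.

53.69 wt%

Formula mass = 223.801 g/mol.
2 Si → 2.0000 mol SiO2 per formula unit; M(SiO2) = 60.083, so SiO2 mass = 120.166 g.
120.166/223.801 × 100 = 53.69 wt%.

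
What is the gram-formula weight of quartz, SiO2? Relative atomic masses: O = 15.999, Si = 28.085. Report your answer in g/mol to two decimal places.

60.08 g/mol

M = 1(28.085) + 2(15.999)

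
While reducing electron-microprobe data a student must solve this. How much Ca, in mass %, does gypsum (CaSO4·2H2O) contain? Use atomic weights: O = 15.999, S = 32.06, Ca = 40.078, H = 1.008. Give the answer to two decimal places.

Formula mass = 1×40.078 + 1×32.06 + 6×15.999 + 4×1.008 = 172.164 g/mol, of which 40.078 g is Ca.
So Ca makes up 40.078/172.164 = 0.2328 of the mass, i.e. 23.28%.

23.28 mass %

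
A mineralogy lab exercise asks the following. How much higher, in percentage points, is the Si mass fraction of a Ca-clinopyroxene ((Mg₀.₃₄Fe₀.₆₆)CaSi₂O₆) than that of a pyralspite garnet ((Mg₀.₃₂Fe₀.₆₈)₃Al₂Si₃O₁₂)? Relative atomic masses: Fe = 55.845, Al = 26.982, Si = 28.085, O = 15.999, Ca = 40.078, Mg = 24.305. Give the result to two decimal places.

Si in (Mg₀.₃₄Fe₀.₆₆)CaSi₂O₆: molar mass 237.363 g/mol; 2×28.085 = 56.170 g → 23.66 wt%.
Si in (Mg₀.₃₂Fe₀.₆₈)₃Al₂Si₃O₁₂: molar mass 467.464 g/mol; 3×28.085 = 84.255 g → 18.02 wt%.
Difference = 23.66 − 18.02 = 5.64 percentage points.

5.64 percentage points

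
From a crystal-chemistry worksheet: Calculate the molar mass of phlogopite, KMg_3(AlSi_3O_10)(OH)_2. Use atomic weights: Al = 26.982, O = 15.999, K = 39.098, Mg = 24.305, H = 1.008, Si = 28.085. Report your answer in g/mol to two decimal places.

417.25 g/mol

M = 1(39.098) + 3(24.305) + 1(26.982) + 3(28.085) + 12(15.999) + 2(1.008)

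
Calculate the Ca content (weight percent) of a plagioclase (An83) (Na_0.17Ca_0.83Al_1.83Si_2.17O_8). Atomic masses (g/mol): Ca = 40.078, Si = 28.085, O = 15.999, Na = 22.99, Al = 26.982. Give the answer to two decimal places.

Molar mass of Na_0.17Ca_0.83Al_1.83Si_2.17O_8: 0.17×22.99 + 0.83×40.078 + 1.83×26.982 + 2.17×28.085 + 8×15.999 = 275.487 g/mol.
Mass of Ca per formula unit: 0.83 × 40.078 = 33.265 g.
Weight fraction Ca = 33.265 / 275.487 = 0.1207.

12.07 weight percent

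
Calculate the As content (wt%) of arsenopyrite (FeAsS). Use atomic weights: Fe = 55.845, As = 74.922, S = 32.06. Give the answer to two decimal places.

M(FeAsS) = 162.827 g/mol.
As contributes 1 × 74.922 = 74.922 g per mole.
74.922/162.827 = 0.4601 → 46.01%.

46.01 wt%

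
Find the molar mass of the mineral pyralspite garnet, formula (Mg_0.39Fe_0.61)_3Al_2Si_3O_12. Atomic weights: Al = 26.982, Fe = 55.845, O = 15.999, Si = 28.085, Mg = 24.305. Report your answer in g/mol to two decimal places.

The formula mass is the sum 1.17×24.305 + 1.83×55.845 + 2×26.982 + 3×28.085 + 12×15.999.

460.84 g/mol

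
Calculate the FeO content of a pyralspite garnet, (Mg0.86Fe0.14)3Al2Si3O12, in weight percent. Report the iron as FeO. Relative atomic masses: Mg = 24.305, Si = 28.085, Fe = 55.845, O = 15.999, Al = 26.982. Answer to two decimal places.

M((Mg0.86Fe0.14)3Al2Si3O12) = 416.369 g/mol; M(FeO) = 71.844 g/mol.
Moles FeO per formula unit = 0.42 Fe ÷ 1 = 0.4200.
FeO fraction = (0.4200 × 71.844) / 416.369 = 30.174/416.369 = 0.0725.

7.25 wt%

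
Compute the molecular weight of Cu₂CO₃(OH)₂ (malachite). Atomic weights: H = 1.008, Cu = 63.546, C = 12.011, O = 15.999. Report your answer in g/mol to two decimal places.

Cu: 2 × 63.546 = 127.0920
C: 1 × 12.011 = 12.0110
O: 5 × 15.999 = 79.9950
H: 2 × 1.008 = 2.0160
Summing the contributions gives the formula mass.

221.11 g/mol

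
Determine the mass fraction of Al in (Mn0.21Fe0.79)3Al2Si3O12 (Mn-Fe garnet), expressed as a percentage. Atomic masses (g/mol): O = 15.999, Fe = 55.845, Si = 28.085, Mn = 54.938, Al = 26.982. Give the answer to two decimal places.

10.85 wt%

Formula mass = 0.63×54.938 + 2.37×55.845 + 2×26.982 + 3×28.085 + 12×15.999 = 497.171 g/mol, of which 53.964 g is Al.
So Al makes up 53.964/497.171 = 0.1085 of the mass, i.e. 10.85%.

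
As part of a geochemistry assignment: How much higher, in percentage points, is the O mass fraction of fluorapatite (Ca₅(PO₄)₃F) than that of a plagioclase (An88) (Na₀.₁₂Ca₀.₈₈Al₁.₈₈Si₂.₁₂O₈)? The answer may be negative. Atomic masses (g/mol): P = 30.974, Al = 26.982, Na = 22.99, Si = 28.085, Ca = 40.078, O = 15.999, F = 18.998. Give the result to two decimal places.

-8.26 percentage points

First mineral: 191.988 g O in 504.298 g formula = 38.07 wt% O.
Second mineral: 127.992 g O in 276.286 g formula = 46.33 wt% O.
38.07% − 46.33% gives a difference of -8.26 percentage points.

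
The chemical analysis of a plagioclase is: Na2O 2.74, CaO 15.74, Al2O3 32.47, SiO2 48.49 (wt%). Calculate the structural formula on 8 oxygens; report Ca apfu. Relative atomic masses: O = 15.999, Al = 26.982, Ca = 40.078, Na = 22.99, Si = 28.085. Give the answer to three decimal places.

Na2O: 2.74/61.979 = 0.04421 mol → 0.08842 mol Na, 0.04421 mol O.
CaO: 15.74/56.077 = 0.28069 mol → 0.28069 mol Ca, 0.28069 mol O.
Al2O3: 32.47/101.961 = 0.31846 mol → 0.63692 mol Al, 0.95538 mol O.
SiO2: 48.49/60.083 = 0.80705 mol → 0.80705 mol Si, 1.61410 mol O.
Total oxygen = 2.89438 mol. Normalization factor = 8/2.89438 = 2.76398.
Ca per 8 O = 0.28069 × 2.76398 = 0.776.

0.776 Ca apfu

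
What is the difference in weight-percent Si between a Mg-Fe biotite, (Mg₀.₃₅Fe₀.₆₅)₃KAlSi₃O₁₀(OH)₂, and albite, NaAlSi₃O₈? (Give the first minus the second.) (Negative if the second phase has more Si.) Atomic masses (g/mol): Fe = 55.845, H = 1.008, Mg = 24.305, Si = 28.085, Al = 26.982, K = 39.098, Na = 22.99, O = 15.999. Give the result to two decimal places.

-14.53 percentage points

M((Mg₀.₃₅Fe₀.₆₅)₃KAlSi₃O₁₀(OH)₂) = 478.757 g/mol, so wt% Si = 84.255/478.757 × 100 = 17.60%.
M(NaAlSi₃O₈) = 262.219 g/mol, so wt% Si = 84.255/262.219 × 100 = 32.13%.
17.60 − 32.13 = -14.53 pp.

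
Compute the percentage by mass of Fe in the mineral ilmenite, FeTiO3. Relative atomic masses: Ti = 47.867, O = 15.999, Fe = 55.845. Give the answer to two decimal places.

36.81 wt%

M(FeTiO3) = 151.709 g/mol.
Fe contributes 1 × 55.845 = 55.845 g per mole.
55.845/151.709 = 0.3681 → 36.81%.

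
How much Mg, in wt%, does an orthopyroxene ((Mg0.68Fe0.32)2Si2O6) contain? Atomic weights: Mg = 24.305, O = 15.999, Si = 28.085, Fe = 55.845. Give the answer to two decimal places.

14.96 wt%

M((Mg0.68Fe0.32)2Si2O6) = 220.960 g/mol.
Mg contributes 1.36 × 24.305 = 33.055 g per mole.
33.055/220.960 = 0.1496 → 14.96%.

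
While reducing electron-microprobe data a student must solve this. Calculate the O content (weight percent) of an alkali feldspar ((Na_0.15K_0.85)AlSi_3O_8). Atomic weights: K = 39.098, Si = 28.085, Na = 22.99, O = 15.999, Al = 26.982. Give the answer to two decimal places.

46.39 weight percent

M((Na_0.15K_0.85)AlSi_3O_8) = 275.911 g/mol.
O contributes 8 × 15.999 = 127.992 g per mole.
127.992/275.911 = 0.4639 → 46.39%.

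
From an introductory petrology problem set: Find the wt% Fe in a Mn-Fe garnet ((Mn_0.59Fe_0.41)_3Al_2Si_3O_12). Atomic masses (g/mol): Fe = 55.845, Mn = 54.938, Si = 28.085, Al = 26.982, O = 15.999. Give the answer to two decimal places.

M((Mn_0.59Fe_0.41)_3Al_2Si_3O_12) = 496.137 g/mol.
Fe contributes 1.23 × 55.845 = 68.689 g per mole.
68.689/496.137 = 0.1384 → 13.84%.

13.84 weight percent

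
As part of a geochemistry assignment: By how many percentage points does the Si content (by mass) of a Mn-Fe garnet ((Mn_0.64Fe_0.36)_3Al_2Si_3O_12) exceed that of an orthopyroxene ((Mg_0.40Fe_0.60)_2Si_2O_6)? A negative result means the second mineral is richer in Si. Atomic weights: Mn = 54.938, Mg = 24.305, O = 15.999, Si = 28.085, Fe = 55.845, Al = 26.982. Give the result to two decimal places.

M((Mn_0.64Fe_0.36)_3Al_2Si_3O_12) = 496.001 g/mol, so wt% Si = 84.255/496.001 × 100 = 16.99%.
M((Mg_0.40Fe_0.60)_2Si_2O_6) = 238.622 g/mol, so wt% Si = 56.170/238.622 × 100 = 23.54%.
16.99 − 23.54 = -6.55 pp.

-6.55 percentage points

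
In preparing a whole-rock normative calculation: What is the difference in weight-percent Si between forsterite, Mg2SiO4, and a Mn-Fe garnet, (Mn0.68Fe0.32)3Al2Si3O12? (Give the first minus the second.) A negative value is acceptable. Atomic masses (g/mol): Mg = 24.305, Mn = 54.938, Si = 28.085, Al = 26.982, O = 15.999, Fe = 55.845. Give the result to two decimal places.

M(Mg2SiO4) = 140.691 g/mol, so wt% Si = 28.085/140.691 × 100 = 19.96%.
M((Mn0.68Fe0.32)3Al2Si3O12) = 495.892 g/mol, so wt% Si = 84.255/495.892 × 100 = 16.99%.
19.96 − 16.99 = 2.97 pp.

2.97 percentage points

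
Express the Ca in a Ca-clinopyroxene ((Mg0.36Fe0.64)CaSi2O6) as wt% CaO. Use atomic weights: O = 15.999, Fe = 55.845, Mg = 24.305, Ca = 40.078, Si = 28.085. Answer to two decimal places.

Formula mass = 236.733 g/mol.
1 Ca → 1.0000 mol CaO per formula unit; M(CaO) = 56.077, so CaO mass = 56.077 g.
56.077/236.733 × 100 = 23.69 wt%.

23.69 wt%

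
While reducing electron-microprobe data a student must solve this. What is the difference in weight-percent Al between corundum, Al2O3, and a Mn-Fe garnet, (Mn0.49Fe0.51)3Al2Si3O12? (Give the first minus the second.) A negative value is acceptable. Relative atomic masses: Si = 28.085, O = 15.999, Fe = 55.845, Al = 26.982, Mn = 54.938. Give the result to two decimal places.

M(Al2O3) = 101.961 g/mol, so wt% Al = 53.964/101.961 × 100 = 52.93%.
M((Mn0.49Fe0.51)3Al2Si3O12) = 496.409 g/mol, so wt% Al = 53.964/496.409 × 100 = 10.87%.
52.93 − 10.87 = 42.06 pp.

42.06 percentage points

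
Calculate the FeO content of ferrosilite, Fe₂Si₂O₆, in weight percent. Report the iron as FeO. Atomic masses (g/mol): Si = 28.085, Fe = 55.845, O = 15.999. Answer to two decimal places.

54.46 wt%

M(Fe₂Si₂O₆) = 263.854 g/mol; M(FeO) = 71.844 g/mol.
Moles FeO per formula unit = 2 Fe ÷ 1 = 2.0000.
FeO fraction = (2.0000 × 71.844) / 263.854 = 143.688/263.854 = 0.5446.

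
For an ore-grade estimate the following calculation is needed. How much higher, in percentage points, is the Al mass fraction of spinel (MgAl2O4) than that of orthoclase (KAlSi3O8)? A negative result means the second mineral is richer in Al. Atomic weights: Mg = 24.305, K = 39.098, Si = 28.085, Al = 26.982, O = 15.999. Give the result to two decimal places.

First mineral: 53.964 g Al in 142.265 g formula = 37.93 wt% Al.
Second mineral: 26.982 g Al in 278.327 g formula = 9.69 wt% Al.
37.93% − 9.69% gives a difference of 28.24 percentage points.

28.24 percentage points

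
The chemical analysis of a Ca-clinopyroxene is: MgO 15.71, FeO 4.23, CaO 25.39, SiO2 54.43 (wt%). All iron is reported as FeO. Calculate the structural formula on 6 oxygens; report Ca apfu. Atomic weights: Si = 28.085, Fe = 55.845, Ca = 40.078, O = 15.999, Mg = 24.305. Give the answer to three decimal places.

15.71 wt% MgO ÷ 40.304 g/mol = 0.38979 mol, giving 0.38979 Mg and 0.38979 O.
4.23 wt% FeO ÷ 71.844 g/mol = 0.05888 mol, giving 0.05888 Fe and 0.05888 O.
25.39 wt% CaO ÷ 56.077 g/mol = 0.45277 mol, giving 0.45277 Ca and 0.45277 O.
54.43 wt% SiO2 ÷ 60.083 g/mol = 0.90591 mol, giving 0.90591 Si and 1.81182 O.
Oxygen sums to 2.71326; scaling by 6/2.71326 = 2.21136 puts the formula on 6 O.
Ca: 0.45277 × 2.21136 = 1.001 atoms per formula unit.

1.001 Ca apfu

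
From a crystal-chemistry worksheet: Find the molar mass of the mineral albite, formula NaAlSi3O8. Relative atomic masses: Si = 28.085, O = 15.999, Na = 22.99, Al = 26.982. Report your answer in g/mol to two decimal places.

M = 1(22.99) + 1(26.982) + 3(28.085) + 8(15.999)

262.22 g/mol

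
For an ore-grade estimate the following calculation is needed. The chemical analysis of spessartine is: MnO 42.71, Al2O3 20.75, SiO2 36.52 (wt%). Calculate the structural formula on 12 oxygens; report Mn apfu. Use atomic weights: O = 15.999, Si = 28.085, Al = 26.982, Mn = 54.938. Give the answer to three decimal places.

2.975 Mn apfu

42.71 wt% MnO ÷ 70.937 g/mol = 0.60208 mol, giving 0.60208 Mn and 0.60208 O.
20.75 wt% Al2O3 ÷ 101.961 g/mol = 0.20351 mol, giving 0.40702 Al and 0.61053 O.
36.52 wt% SiO2 ÷ 60.083 g/mol = 0.60783 mol, giving 0.60783 Si and 1.21566 O.
Oxygen sums to 2.42827; scaling by 12/2.42827 = 4.94179 puts the formula on 12 O.
Mn: 0.60208 × 4.94179 = 2.975 atoms per formula unit.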